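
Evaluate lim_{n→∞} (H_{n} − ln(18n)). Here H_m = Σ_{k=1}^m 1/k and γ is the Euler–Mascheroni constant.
lim = −ln 18 + γ

By Euler-Maclaurin, H_m = ln m + γ + O(1/m). So
  H_{n} − ln(18n) = ln(n) + γ − ln(18n) + O(1/n)
                       = ln(1/18) + γ + O(1/n).
Hence the limit is ln(1/18) + γ.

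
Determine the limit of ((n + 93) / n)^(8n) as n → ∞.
lim = e^744

Rewrite as (1 + 93/n)^(8n). By the standard limit (1 + x/n)^n → e^x, we have (1 + 93/n)^n → e^93, and raising to the 8th power gives e^744.
More precisely, ln[(1 + 93/n)^(8n)] = 8n · ln(1 + 93/n) = 8n · (93/n + O(1/n^2)) = 744 + O(1/n) → 744.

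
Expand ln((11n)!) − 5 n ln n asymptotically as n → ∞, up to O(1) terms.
ln((11n)!) − 5 n ln n = 6 n ln n + 11(ln 11 − 1) n + (1/2) ln(2π·11n) + O(1/n)

Stirling: ln((11n)!) = 11n ln(11n) − 11n + (1/2) ln(2π·11n) + O(1/n).
Expand 11n ln(11n) = 11n (ln n + ln 11) = 11n ln n + 11n ln 11.
Subtract 5n ln n: leading term is (11 − 5) n ln n = 6 n ln n. The next term is 11n ln 11 − 11n = 11(ln 11 − 1) n. Then the (1/2) ln(2π·11n) correction.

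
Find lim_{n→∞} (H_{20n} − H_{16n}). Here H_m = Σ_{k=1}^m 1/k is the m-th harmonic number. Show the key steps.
lim = ln(20/16) = ln(5/4)

Euler-Maclaurin gives H_m = ln m + γ + 1/(2m) + O(1/m^2). The γ and O(1/m) terms cancel in the difference:
  H_{20n} − H_{16n} = ln(20n) − ln(16n) + O(1/n) = ln(20/16) + O(1/n).
Hence the limit is ln(20/16) = ln(5/4).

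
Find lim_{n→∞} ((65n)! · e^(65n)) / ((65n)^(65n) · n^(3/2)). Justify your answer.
lim = 0

Stirling: (65n)! ~ sqrt(2π·65n) · (65n/e)^(65n). Hence
  (65n)! · e^(65n) / (65n)^(65n) ~ sqrt(2π·65n).
Dividing by n^(3/2): sqrt(2π·65n) / n^(3/2) = sqrt(2π·65) · n^((1−3)/2), so the expression behaves like sqrt(2π·65) · n^((1−3)/2) → 0.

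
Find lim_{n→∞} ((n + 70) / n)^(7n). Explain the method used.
lim = e^490

Rewrite as (1 + 70/n)^(7n). By the standard limit (1 + x/n)^n → e^x, we have (1 + 70/n)^n → e^70, and raising to the 7th power gives e^490.
More precisely, ln[(1 + 70/n)^(7n)] = 7n · ln(1 + 70/n) = 7n · (70/n + O(1/n^2)) = 490 + O(1/n) → 490.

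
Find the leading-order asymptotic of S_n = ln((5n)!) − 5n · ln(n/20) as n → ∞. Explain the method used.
S_n ~ 5n · (ln 100 − 1) + O(ln n)

Stirling: ln((5n)!) = 5n ln(5n) − 5n + O(ln n).
  S_n = 5n ln(5n) − 5n − 5n ln(n/20) + O(ln n)
      = 5n ln(5n) − 5n ln n + 5n ln 20 − 5n + O(ln n)
      = 5n ln 5 + 5n ln 20 − 5n + O(ln n)
      = 5n (ln 100 − 1) + O(ln n).
Numerically ln(100) − 1 ≈ 3.6052.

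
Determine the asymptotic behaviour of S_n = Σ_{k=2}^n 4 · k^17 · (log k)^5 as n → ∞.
S_n ~ 2 · n^18 · (log n)^5 / 9

By integral comparison, S_n = ∫_1^n 4 · x^17 · (log x)^5 dx + O(n^17 · (log n)^5). For the integral, the leading term of ∫_1^n x^17 (log x)^5 dx is n^18/18 · (log n)^5 (by repeated integration by parts; each step lowers the log-exponent and produces a relatively O(1/log n) correction). Hence S_n ~ 2 · n^18 · (log n)^5 / 9.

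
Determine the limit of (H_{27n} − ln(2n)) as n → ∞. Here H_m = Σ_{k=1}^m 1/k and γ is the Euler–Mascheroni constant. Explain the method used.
lim = ln(27/2) + γ

By Euler-Maclaurin, H_m = ln m + γ + O(1/m). So
  H_{27n} − ln(2n) = ln(27n) + γ − ln(2n) + O(1/n)
                       = ln(27/2) + γ + O(1/n).
Hence the limit is ln(27/2) + γ.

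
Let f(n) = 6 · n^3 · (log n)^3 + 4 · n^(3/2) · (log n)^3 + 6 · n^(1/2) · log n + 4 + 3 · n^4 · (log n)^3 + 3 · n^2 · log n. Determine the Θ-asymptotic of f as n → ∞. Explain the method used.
f(n) ∈ Θ(n^4 · (log n)^3)

Compare the terms by growth order. For large n, n^a · (log n)^b dominates n^a' · (log n)^b' iff a > a', or (a = a' and b > b'). Ranking the 6 terms shows the dominant one is 3 · n^4 · (log n)^3. Hence f(n) ∈ Θ(n^4 · (log n)^3).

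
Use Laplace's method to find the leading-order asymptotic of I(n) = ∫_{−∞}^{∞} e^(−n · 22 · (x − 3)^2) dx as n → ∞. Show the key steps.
I(n) = sqrt(π/(22n))

Here φ(x) = 22 · (x − 3)^2 has its unique minimum at x* = 3 with φ(x*) = 0 and φ''(x*) = 44. Laplace's method gives
  I(n) ~ e^(−n φ(x*)) · sqrt(2π / (n · φ''(x*))) = sqrt(2π / (44n)) = sqrt(π/(22n)).
This is exact: substituting u = (x − 3)·sqrt(22n) gives I(n) = (1/sqrt(22n)) ∫_{−∞}^{∞} e^(−u^2) du = sqrt(π/(22n)).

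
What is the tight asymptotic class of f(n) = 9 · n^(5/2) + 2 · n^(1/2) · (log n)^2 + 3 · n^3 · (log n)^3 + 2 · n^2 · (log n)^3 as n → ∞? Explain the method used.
f(n) ∈ Θ(n^3 · (log n)^3)

Compare the terms by growth order. For large n, n^a · (log n)^b dominates n^a' · (log n)^b' iff a > a', or (a = a' and b > b'). Ranking the 4 terms shows the dominant one is 3 · n^3 · (log n)^3. Hence f(n) ∈ Θ(n^3 · (log n)^3).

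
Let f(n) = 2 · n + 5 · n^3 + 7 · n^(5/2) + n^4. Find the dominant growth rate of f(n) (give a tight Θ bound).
f(n) ∈ Θ(n^4)

Compare the terms by growth order. For large n, n^a · (log n)^b dominates n^a' · (log n)^b' iff a > a', or (a = a' and b > b'). Ranking the 4 terms shows the dominant one is n^4. Hence f(n) ∈ Θ(n^4).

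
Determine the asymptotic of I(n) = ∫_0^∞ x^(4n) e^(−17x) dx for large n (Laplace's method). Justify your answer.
I(n) ~ (sqrt(2π·4n) / 17) · (4n/(17e))^(4n)

Write the integrand as exp(4n ln x − 17x) and set f(x) = 4n ln x − 17x. Then f'(x) = 4n/x − 17 = 0 at x* = 4n/17, and f''(x*) = −4n/x*^2 = −17^2/(4n). Laplace's method (interior maximum) gives
  I(n) ~ e^(f(x*)) · sqrt(2π / |f''(x*)|)
        = exp(4n ln(4n/17) − 4n) · sqrt(2π · 4n / 17^2)
        = (4n/17)^(4n) e^(−4n) · sqrt(2π·4n) / 17
        = (sqrt(2π·4n) / 17) · (4n/(17e))^(4n).
This matches Γ(4n+1)/17^(4n+1) with Stirling applied to Γ.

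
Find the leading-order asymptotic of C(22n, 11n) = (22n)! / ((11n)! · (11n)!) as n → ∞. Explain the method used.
C(22n, 11n) ~ (4)^(11n) · sqrt(1/(π·11n))

Write N = 11n. Apply Stirling to each factorial:
  (2N)! ~ sqrt(2π·2N) · (2N/e)^(2N),
  N! ~ sqrt(2π N) · (N/e)^N,
  (1N)! ~ sqrt(2π·1N) · (1N/e)^(1N).
The exponential factors combine to (2N)^(2N) / (N^N · (1N)^(1N)) = 2^(2N)/1^(1N) = (2^2/1^1)^N = (4)^N.
The square-root prefactors combine to sqrt(2π·2N) / (sqrt(2π N)·sqrt(2π·1N)) = sqrt(2 / (2π·1·N)) = sqrt(1/(π·11n)).
Substituting N = 11n: C(22n, 11n) ~ (4)^(11n) · sqrt(1/(π·11n)).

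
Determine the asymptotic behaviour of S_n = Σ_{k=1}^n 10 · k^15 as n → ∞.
S_n ~ 5 · n^16 / 8

By integral comparison (Euler-Maclaurin), Σ_{k=1}^n 10 · k^15 = 10 · ∫_0^n x^15 dx + O(n^15) = 10 · n^16/16 = 5 · n^16 / 8 + O(n^15). (Equivalently, Faulhaber's formula gives the same leading term.)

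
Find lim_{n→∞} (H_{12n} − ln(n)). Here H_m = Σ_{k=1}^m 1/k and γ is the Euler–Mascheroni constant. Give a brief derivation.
lim = ln 12 + γ

By Euler-Maclaurin, H_m = ln m + γ + O(1/m). So
  H_{12n} − ln(n) = ln(12n) + γ − ln(n) + O(1/n)
                       = ln(12/1) + γ + O(1/n).
Hence the limit is ln(12/1) + γ.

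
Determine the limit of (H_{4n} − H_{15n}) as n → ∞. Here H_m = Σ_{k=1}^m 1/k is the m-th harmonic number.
lim = ln(4/15)

Euler-Maclaurin gives H_m = ln m + γ + 1/(2m) + O(1/m^2). The γ and O(1/m) terms cancel in the difference:
  H_{4n} − H_{15n} = ln(4n) − ln(15n) + O(1/n) = ln(4/15) + O(1/n).
Hence the limit is ln(4/15).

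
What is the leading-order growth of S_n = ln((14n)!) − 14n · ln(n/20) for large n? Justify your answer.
S_n ~ 14n · (ln 280 − 1) + O(ln n)

Stirling: ln((14n)!) = 14n ln(14n) − 14n + O(ln n).
  S_n = 14n ln(14n) − 14n − 14n ln(n/20) + O(ln n)
      = 14n ln(14n) − 14n ln n + 14n ln 20 − 14n + O(ln n)
      = 14n ln 14 + 14n ln 20 − 14n + O(ln n)
      = 14n (ln 280 − 1) + O(ln n).
Numerically ln(280) − 1 ≈ 4.6348.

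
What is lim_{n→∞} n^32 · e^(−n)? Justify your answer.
lim = 0

Exponentials with base > 1 dominate every fixed polynomial: for any fixed c, n^c / e^n → 0 as n → ∞ (e.g. by the ratio test, or since e^n grows faster than any power of n). Hence n^32 · e^(−n) = n^32 / e^n → 0.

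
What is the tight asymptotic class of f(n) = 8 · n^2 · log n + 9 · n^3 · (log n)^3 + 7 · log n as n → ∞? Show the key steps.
f(n) ∈ Θ(n^3 · (log n)^3)

Compare the terms by growth order. For large n, n^a · (log n)^b dominates n^a' · (log n)^b' iff a > a', or (a = a' and b > b'). Ranking the 3 terms shows the dominant one is 9 · n^3 · (log n)^3. Hence f(n) ∈ Θ(n^3 · (log n)^3).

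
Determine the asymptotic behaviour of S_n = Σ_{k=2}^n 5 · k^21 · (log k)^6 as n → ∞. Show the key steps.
S_n ~ 5 · n^22 · (log n)^6 / 22

By integral comparison, S_n = ∫_1^n 5 · x^21 · (log x)^6 dx + O(n^21 · (log n)^6). For the integral, the leading term of ∫_1^n x^21 (log x)^6 dx is n^22/22 · (log n)^6 (by repeated integration by parts; each step lowers the log-exponent and produces a relatively O(1/log n) correction). Hence S_n ~ 5 · n^22 · (log n)^6 / 22.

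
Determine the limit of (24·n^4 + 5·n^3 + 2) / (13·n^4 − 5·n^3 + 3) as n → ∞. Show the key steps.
lim = 24/13

For large n the leading n^4 terms dominate both numerator and denominator. Dividing top and bottom by n^4, every other term tends to 0, leaving 24/13.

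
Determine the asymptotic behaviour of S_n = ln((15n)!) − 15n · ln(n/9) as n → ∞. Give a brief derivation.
S_n ~ 15n · (ln 135 − 1) + O(ln n)

Stirling: ln((15n)!) = 15n ln(15n) − 15n + O(ln n).
  S_n = 15n ln(15n) − 15n − 15n ln(n/9) + O(ln n)
      = 15n ln(15n) − 15n ln n + 15n ln 9 − 15n + O(ln n)
      = 15n ln 15 + 15n ln 9 − 15n + O(ln n)
      = 15n (ln 135 − 1) + O(ln n).
Numerically ln(135) − 1 ≈ 3.9053.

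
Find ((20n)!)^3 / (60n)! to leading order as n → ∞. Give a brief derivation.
((20n)!)^3/(60n)! ~ ((2π·20n)^(2/2) / sqrt(3)) · 3^(−3·20n)  →  0

Write N = 20n. Stirling: N! ~ sqrt(2π N)(N/e)^N and (3N)! ~ sqrt(2π·3N)·(3N/e)^(3N).
  (N!)^3/(3N)! ~ (2π N)^(3/2) (N/e)^(3N) / [sqrt(2π·3N) (3N/e)^(3N)]
     = (2π N)^(3/2) / sqrt(2π·3N) · (N/(3N))^(3N)
     = (2π N)^((3−1)/2) / sqrt(3) · 3^(−3N).
Since 3^3 > 1, the factor 3^(−3N) decays exponentially, so the ratio → 0. Substituting N = 20n gives the stated form.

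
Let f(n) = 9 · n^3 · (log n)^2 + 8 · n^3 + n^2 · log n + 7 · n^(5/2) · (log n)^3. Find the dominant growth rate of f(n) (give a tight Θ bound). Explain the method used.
f(n) ∈ Θ(n^3 · (log n)^2)

Compare the terms by growth order. For large n, n^a · (log n)^b dominates n^a' · (log n)^b' iff a > a', or (a = a' and b > b'). Ranking the 4 terms shows the dominant one is 9 · n^3 · (log n)^2. Hence f(n) ∈ Θ(n^3 · (log n)^2).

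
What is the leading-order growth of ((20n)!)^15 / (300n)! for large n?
((20n)!)^15/(300n)! ~ ((2π·20n)^(14/2) / sqrt(15)) · 15^(−15·20n)  →  0

Write N = 20n. Stirling: N! ~ sqrt(2π N)(N/e)^N and (15N)! ~ sqrt(2π·15N)·(15N/e)^(15N).
  (N!)^15/(15N)! ~ (2π N)^(15/2) (N/e)^(15N) / [sqrt(2π·15N) (15N/e)^(15N)]
     = (2π N)^(15/2) / sqrt(2π·15N) · (N/(15N))^(15N)
     = (2π N)^((15−1)/2) / sqrt(15) · 15^(−15N).
Since 15^15 > 1, the factor 15^(−15N) decays exponentially, so the ratio → 0. Substituting N = 20n gives the stated form.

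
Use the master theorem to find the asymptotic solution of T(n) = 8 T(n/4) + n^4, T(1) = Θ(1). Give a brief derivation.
T(n) = Θ(n^4)

log_4 8 ≈ 1.500. f(n) = n^4 dominates n^(log_4 8) since 4 > 1.500, and the regularity condition a·f(n/b) = 8·(n/4)^4 = (8/256)·n^4 ≤ c·f(n) holds with c = 8/256 ≈ 0.0312 < 1. So this is Case 3: T(n) = Θ(f(n)) = Θ(n^4).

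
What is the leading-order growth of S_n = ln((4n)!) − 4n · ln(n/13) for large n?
S_n ~ 4n · (ln 52 − 1) + O(ln n)

Stirling: ln((4n)!) = 4n ln(4n) − 4n + O(ln n).
  S_n = 4n ln(4n) − 4n − 4n ln(n/13) + O(ln n)
      = 4n ln(4n) − 4n ln n + 4n ln 13 − 4n + O(ln n)
      = 4n ln 4 + 4n ln 13 − 4n + O(ln n)
      = 4n (ln 52 − 1) + O(ln n).
Numerically ln(52) − 1 ≈ 2.9512.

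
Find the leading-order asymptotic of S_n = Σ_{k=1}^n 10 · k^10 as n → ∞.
S_n ~ 10 · n^11 / 11

By integral comparison (Euler-Maclaurin), Σ_{k=1}^n 10 · k^10 = 10 · ∫_0^n x^10 dx + O(n^10) = 10 · n^11/11 + O(n^10). (Equivalently, Faulhaber's formula gives the same leading term.)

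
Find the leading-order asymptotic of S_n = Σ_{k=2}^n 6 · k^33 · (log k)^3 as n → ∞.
S_n ~ 3 · n^34 · (log n)^3 / 17

By integral comparison, S_n = ∫_1^n 6 · x^33 · (log x)^3 dx + O(n^33 · (log n)^3). For the integral, the leading term of ∫_1^n x^33 (log x)^3 dx is n^34/34 · (log n)^3 (by repeated integration by parts; each step lowers the log-exponent and produces a relatively O(1/log n) correction). Hence S_n ~ 3 · n^34 · (log n)^3 / 17.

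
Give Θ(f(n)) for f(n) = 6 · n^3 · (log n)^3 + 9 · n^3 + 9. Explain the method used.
f(n) ∈ Θ(n^3 · (log n)^3)

Compare the terms by growth order. For large n, n^a · (log n)^b dominates n^a' · (log n)^b' iff a > a', or (a = a' and b > b'). Ranking the 3 terms shows the dominant one is 6 · n^3 · (log n)^3. Hence f(n) ∈ Θ(n^3 · (log n)^3).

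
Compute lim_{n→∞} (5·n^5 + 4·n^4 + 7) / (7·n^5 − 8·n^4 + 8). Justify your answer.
lim = 5/7

For large n the leading n^5 terms dominate both numerator and denominator. Dividing top and bottom by n^5, every other term tends to 0, leaving 5/7.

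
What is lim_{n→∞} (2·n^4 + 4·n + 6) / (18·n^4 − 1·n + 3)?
lim = 2/18 = 1/9

For large n the leading n^4 terms dominate both numerator and denominator. Dividing top and bottom by n^4, every other term tends to 0, leaving 2/18 = 1/9.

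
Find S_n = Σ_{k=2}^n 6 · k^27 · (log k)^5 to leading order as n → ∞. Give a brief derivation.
S_n ~ 3 · n^28 · (log n)^5 / 14

By integral comparison, S_n = ∫_1^n 6 · x^27 · (log x)^5 dx + O(n^27 · (log n)^5). For the integral, the leading term of ∫_1^n x^27 (log x)^5 dx is n^28/28 · (log n)^5 (by repeated integration by parts; each step lowers the log-exponent and produces a relatively O(1/log n) correction). Hence S_n ~ 3 · n^28 · (log n)^5 / 14.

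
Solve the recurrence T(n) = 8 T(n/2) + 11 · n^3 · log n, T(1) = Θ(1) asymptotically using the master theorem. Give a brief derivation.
T(n) = Θ(n^3 · (log n)^2)

Here log_2 8 = 3 and f(n) = 11 · n^3 · log n = Θ(n^(log_2 8) · (log n)^1). This is the extended Case 2 of the master theorem (f matches the critical exponent up to log factors), giving T(n) = Θ(n^(log_2 8) · (log n)^(1+1)) = Θ(n^3 · (log n)^2).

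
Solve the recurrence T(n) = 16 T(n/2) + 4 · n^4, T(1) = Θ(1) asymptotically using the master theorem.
T(n) = Θ(n^4 log n)

log_2 16 = 4, and f(n) = 4 · n^4 = Θ(n^(log_2 16)). This is Case 2 of the master theorem: T(n) = Θ(f(n) · log n) = Θ(n^4 log n).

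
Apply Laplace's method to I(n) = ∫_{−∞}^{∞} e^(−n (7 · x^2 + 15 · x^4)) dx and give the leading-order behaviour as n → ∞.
I(n) ~ sqrt(π/(7n))

φ(x) = 7 · x^2 + 15 · x^4 has its unique global minimum at x* = 0 (since φ'(x) = 14x + 60x^3 = 0 only at x = 0 for real x with both coefficients positive, and φ → ∞ as |x| → ∞). At x* = 0, φ(0) = 0 and φ''(0) = 14. Laplace's method then gives
  I(n) ~ sqrt(2π / (n · φ''(0))) · e^(−n φ(0)) = sqrt(2π / (14n)) = sqrt(π/(7n)).
The 15 · x^4 term contributes only at subleading order (an O(1/n) relative correction).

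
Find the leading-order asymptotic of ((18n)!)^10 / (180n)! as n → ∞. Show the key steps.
((18n)!)^10/(180n)! ~ ((2π·18n)^(9/2) / sqrt(10)) · 10^(−10·18n)  →  0

Write N = 18n. Stirling: N! ~ sqrt(2π N)(N/e)^N and (10N)! ~ sqrt(2π·10N)·(10N/e)^(10N).
  (N!)^10/(10N)! ~ (2π N)^(10/2) (N/e)^(10N) / [sqrt(2π·10N) (10N/e)^(10N)]
     = (2π N)^(10/2) / sqrt(2π·10N) · (N/(10N))^(10N)
     = (2π N)^((10−1)/2) / sqrt(10) · 10^(−10N).
Since 10^10 > 1, the factor 10^(−10N) decays exponentially, so the ratio → 0. Substituting N = 18n gives the stated form.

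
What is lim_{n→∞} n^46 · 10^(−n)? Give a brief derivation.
lim = 0

Exponentials with base > 1 dominate every fixed polynomial: for any fixed c, n^c / 10^n → 0 as n → ∞ (e.g. by the ratio test, or by writing 10^n = e^(n ln 10) and noting e^(n ln 10) / n^c → ∞). Hence n^46 · 10^(−n) = n^46 / 10^n → 0.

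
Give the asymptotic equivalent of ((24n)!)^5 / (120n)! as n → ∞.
((24n)!)^5/(120n)! ~ ((2π·24n)^(4/2) / sqrt(5)) · 5^(−5·24n)  →  0

Write N = 24n. Stirling: N! ~ sqrt(2π N)(N/e)^N and (5N)! ~ sqrt(2π·5N)·(5N/e)^(5N).
  (N!)^5/(5N)! ~ (2π N)^(5/2) (N/e)^(5N) / [sqrt(2π·5N) (5N/e)^(5N)]
     = (2π N)^(5/2) / sqrt(2π·5N) · (N/(5N))^(5N)
     = (2π N)^((5−1)/2) / sqrt(5) · 5^(−5N).
Since 5^5 > 1, the factor 5^(−5N) decays exponentially, so the ratio → 0. Substituting N = 24n gives the stated form.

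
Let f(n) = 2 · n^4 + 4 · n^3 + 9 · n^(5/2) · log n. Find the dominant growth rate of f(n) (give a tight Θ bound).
f(n) ∈ Θ(n^4)

Compare the terms by growth order. For large n, n^a · (log n)^b dominates n^a' · (log n)^b' iff a > a', or (a = a' and b > b'). Ranking the 3 terms shows the dominant one is 2 · n^4. Hence f(n) ∈ Θ(n^4).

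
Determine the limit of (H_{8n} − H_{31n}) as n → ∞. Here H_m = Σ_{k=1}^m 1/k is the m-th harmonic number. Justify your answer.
lim = ln(8/31)

Euler-Maclaurin gives H_m = ln m + γ + 1/(2m) + O(1/m^2). The γ and O(1/m) terms cancel in the difference:
  H_{8n} − H_{31n} = ln(8n) − ln(31n) + O(1/n) = ln(8/31) + O(1/n).
Hence the limit is ln(8/31).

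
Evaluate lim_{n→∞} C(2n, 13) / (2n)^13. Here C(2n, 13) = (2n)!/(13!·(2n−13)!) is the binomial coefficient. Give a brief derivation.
lim = 1/13! = 1/6227020800

With N = 2n → ∞: C(N, 13) / N^13 = [N(N−1)…(N−12)] / (13! · N^13) = (1/13!) · 1 · (1 − 1/(2n)) · … · (1 − 12/(2n)). Each factor → 1 as N → ∞, so the limit is 1/13! = 1/6227020800.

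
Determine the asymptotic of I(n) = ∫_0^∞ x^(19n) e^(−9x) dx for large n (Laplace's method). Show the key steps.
I(n) ~ (sqrt(2π·19n) / 9) · (19n/(9e))^(19n)

Write the integrand as exp(19n ln x − 9x) and set f(x) = 19n ln x − 9x. Then f'(x) = 19n/x − 9 = 0 at x* = 19n/9, and f''(x*) = −19n/x*^2 = −9^2/(19n). Laplace's method (interior maximum) gives
  I(n) ~ e^(f(x*)) · sqrt(2π / |f''(x*)|)
        = exp(19n ln(19n/9) − 19n) · sqrt(2π · 19n / 9^2)
        = (19n/9)^(19n) e^(−19n) · sqrt(2π·19n) / 9
        = (sqrt(2π·19n) / 9) · (19n/(9e))^(19n).
This matches Γ(19n+1)/9^(19n+1) with Stirling applied to Γ.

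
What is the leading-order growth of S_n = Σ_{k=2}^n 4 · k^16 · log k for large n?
S_n ~ 4 · n^17 log n / 17 − 4 · n^17 / 289

By integral comparison, S_n = ∫_1^n 4 · x^16 · log x dx + O(n^16 · log n). For the integral, ∫ x^16 log x dx = n^17 log n / 17 − n^17/289 (integration by parts). Hence S_n ~ 4 · n^17 log n / 17 − 4 · n^17 / 289.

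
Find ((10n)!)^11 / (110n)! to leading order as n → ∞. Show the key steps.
((10n)!)^11/(110n)! ~ ((2π·10n)^(10/2) / sqrt(11)) · 11^(−11·10n)  →  0

Write N = 10n. Stirling: N! ~ sqrt(2π N)(N/e)^N and (11N)! ~ sqrt(2π·11N)·(11N/e)^(11N).
  (N!)^11/(11N)! ~ (2π N)^(11/2) (N/e)^(11N) / [sqrt(2π·11N) (11N/e)^(11N)]
     = (2π N)^(11/2) / sqrt(2π·11N) · (N/(11N))^(11N)
     = (2π N)^((11−1)/2) / sqrt(11) · 11^(−11N).
Since 11^11 > 1, the factor 11^(−11N) decays exponentially, so the ratio → 0. Substituting N = 10n gives the stated form.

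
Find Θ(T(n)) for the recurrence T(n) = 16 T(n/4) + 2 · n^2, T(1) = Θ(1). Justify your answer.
T(n) = Θ(n^2 log n)

log_4 16 = 2, and f(n) = 2 · n^2 = Θ(n^(log_4 16)). This is Case 2 of the master theorem: T(n) = Θ(f(n) · log n) = Θ(n^2 log n).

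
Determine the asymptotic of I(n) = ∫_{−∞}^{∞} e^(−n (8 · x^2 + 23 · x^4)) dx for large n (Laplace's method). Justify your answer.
I(n) ~ sqrt(π/(8n))

φ(x) = 8 · x^2 + 23 · x^4 has its unique global minimum at x* = 0 (since φ'(x) = 16x + 92x^3 = 0 only at x = 0 for real x with both coefficients positive, and φ → ∞ as |x| → ∞). At x* = 0, φ(0) = 0 and φ''(0) = 16. Laplace's method then gives
  I(n) ~ sqrt(2π / (n · φ''(0))) · e^(−n φ(0)) = sqrt(2π / (16n)) = sqrt(π/(8n)).
The 23 · x^4 term contributes only at subleading order (an O(1/n) relative correction).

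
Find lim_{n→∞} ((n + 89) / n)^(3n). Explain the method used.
lim = e^267

Rewrite as (1 + 89/n)^(3n). By the standard limit (1 + x/n)^n → e^x, we have (1 + 89/n)^n → e^89, and raising to the 3rd power gives e^267.
More precisely, ln[(1 + 89/n)^(3n)] = 3n · ln(1 + 89/n) = 3n · (89/n + O(1/n^2)) = 267 + O(1/n) → 267.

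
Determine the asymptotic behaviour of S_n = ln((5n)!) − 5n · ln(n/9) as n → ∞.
S_n ~ 5n · (ln 45 − 1) + O(ln n)

Stirling: ln((5n)!) = 5n ln(5n) − 5n + O(ln n).
  S_n = 5n ln(5n) − 5n − 5n ln(n/9) + O(ln n)
      = 5n ln(5n) − 5n ln n + 5n ln 9 − 5n + O(ln n)
      = 5n ln 5 + 5n ln 9 − 5n + O(ln n)
      = 5n (ln 45 − 1) + O(ln n).
Numerically ln(45) − 1 ≈ 2.8067.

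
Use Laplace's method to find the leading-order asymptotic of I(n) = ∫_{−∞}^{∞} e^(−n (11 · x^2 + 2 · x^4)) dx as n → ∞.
I(n) ~ sqrt(π/(11n))

φ(x) = 11 · x^2 + 2 · x^4 has its unique global minimum at x* = 0 (since φ'(x) = 22x + 8x^3 = 0 only at x = 0 for real x with both coefficients positive, and φ → ∞ as |x| → ∞). At x* = 0, φ(0) = 0 and φ''(0) = 22. Laplace's method then gives
  I(n) ~ sqrt(2π / (n · φ''(0))) · e^(−n φ(0)) = sqrt(2π / (22n)) = sqrt(π/(11n)).
The 2 · x^4 term contributes only at subleading order (an O(1/n) relative correction).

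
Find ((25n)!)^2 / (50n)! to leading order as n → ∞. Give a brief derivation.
((25n)!)^2/(50n)! ~ ((2π·25n)^(1/2) / sqrt(2)) · 2^(−2·25n)  →  0

Write N = 25n. Stirling: N! ~ sqrt(2π N)(N/e)^N and (2N)! ~ sqrt(2π·2N)·(2N/e)^(2N).
  (N!)^2/(2N)! ~ (2π N)^(2/2) (N/e)^(2N) / [sqrt(2π·2N) (2N/e)^(2N)]
     = (2π N)^(2/2) / sqrt(2π·2N) · (N/(2N))^(2N)
     = (2π N)^((2−1)/2) / sqrt(2) · 2^(−2N).
Since 2^2 > 1, the factor 2^(−2N) decays exponentially, so the ratio → 0. Substituting N = 25n gives the stated form.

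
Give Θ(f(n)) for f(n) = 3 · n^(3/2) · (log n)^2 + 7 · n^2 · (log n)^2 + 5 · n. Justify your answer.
f(n) ∈ Θ(n^2 · (log n)^2)

Compare the terms by growth order. For large n, n^a · (log n)^b dominates n^a' · (log n)^b' iff a > a', or (a = a' and b > b'). Ranking the 3 terms shows the dominant one is 7 · n^2 · (log n)^2. Hence f(n) ∈ Θ(n^2 · (log n)^2).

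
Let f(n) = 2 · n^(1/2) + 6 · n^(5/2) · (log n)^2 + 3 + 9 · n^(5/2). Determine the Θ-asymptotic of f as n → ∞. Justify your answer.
f(n) ∈ Θ(n^(5/2) · (log n)^2)

Compare the terms by growth order. For large n, n^a · (log n)^b dominates n^a' · (log n)^b' iff a > a', or (a = a' and b > b'). Ranking the 4 terms shows the dominant one is 6 · n^(5/2) · (log n)^2. Hence f(n) ∈ Θ(n^(5/2) · (log n)^2).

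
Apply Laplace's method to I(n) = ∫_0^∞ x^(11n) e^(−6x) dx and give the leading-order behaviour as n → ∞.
I(n) ~ (sqrt(2π·11n) / 6) · (11n/(6e))^(11n)

Write the integrand as exp(11n ln x − 6x) and set f(x) = 11n ln x − 6x. Then f'(x) = 11n/x − 6 = 0 at x* = 11n/6, and f''(x*) = −11n/x*^2 = −6^2/(11n). Laplace's method (interior maximum) gives
  I(n) ~ e^(f(x*)) · sqrt(2π / |f''(x*)|)
        = exp(11n ln(11n/6) − 11n) · sqrt(2π · 11n / 6^2)
        = (11n/6)^(11n) e^(−11n) · sqrt(2π·11n) / 6
        = (sqrt(2π·11n) / 6) · (11n/(6e))^(11n).
This matches Γ(11n+1)/6^(11n+1) with Stirling applied to Γ.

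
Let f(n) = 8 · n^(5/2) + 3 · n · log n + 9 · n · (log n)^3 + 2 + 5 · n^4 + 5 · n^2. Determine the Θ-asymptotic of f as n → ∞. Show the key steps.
f(n) ∈ Θ(n^4)

Compare the terms by growth order. For large n, n^a · (log n)^b dominates n^a' · (log n)^b' iff a > a', or (a = a' and b > b'). Ranking the 6 terms shows the dominant one is 5 · n^4. Hence f(n) ∈ Θ(n^4).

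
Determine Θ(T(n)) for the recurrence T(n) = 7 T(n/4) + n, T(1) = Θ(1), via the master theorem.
T(n) = Θ(n^(log_4 7))

Master theorem: compare f(n) = n to n^(log_4 7) where log_4 7 ≈ 1.404. Since 1 < log_4 7, we have f(n) = O(n^(log_4 7 − ε)) for some ε > 0 — Case 1. Hence T(n) = Θ(n^(log_4 7)).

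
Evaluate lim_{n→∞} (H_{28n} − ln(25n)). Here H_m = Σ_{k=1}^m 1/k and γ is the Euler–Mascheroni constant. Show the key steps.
lim = ln(28/25) + γ

By Euler-Maclaurin, H_m = ln m + γ + O(1/m). So
  H_{28n} − ln(25n) = ln(28n) + γ − ln(25n) + O(1/n)
                       = ln(28/25) + γ + O(1/n).
Hence the limit is ln(28/25) + γ.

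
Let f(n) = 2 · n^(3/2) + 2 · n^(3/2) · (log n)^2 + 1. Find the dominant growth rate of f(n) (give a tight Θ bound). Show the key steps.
f(n) ∈ Θ(n^(3/2) · (log n)^2)

Compare the terms by growth order. For large n, n^a · (log n)^b dominates n^a' · (log n)^b' iff a > a', or (a = a' and b > b'). Ranking the 3 terms shows the dominant one is 2 · n^(3/2) · (log n)^2. Hence f(n) ∈ Θ(n^(3/2) · (log n)^2).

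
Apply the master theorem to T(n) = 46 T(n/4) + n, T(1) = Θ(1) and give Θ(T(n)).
T(n) = Θ(n^(log_4 46))

Master theorem: compare f(n) = n to n^(log_4 46) where log_4 46 ≈ 2.762. Since 1 < log_4 46, we have f(n) = O(n^(log_4 46 − ε)) for some ε > 0 — Case 1. Hence T(n) = Θ(n^(log_4 46)).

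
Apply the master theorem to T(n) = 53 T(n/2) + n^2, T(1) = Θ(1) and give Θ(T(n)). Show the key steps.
T(n) = Θ(n^(log_2 53))

Master theorem: compare f(n) = n^2 to n^(log_2 53) where log_2 53 ≈ 5.728. Since 2 < log_2 53, we have f(n) = O(n^(log_2 53 − ε)) for some ε > 0 — Case 1. Hence T(n) = Θ(n^(log_2 53)).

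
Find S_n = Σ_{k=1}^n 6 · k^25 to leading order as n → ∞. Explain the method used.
S_n ~ 3 · n^26 / 13

By integral comparison (Euler-Maclaurin), Σ_{k=1}^n 6 · k^25 = 6 · ∫_0^n x^25 dx + O(n^25) = 6 · n^26/26 = 3 · n^26 / 13 + O(n^25). (Equivalently, Faulhaber's formula gives the same leading term.)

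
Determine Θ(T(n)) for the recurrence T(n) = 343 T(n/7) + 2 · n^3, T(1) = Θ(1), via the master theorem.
T(n) = Θ(n^3 log n)

log_7 343 = 3, and f(n) = 2 · n^3 = Θ(n^(log_7 343)). This is Case 2 of the master theorem: T(n) = Θ(f(n) · log n) = Θ(n^3 log n).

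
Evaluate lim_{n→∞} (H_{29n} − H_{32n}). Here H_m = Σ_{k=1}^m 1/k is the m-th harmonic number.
lim = ln(29/32)

Euler-Maclaurin gives H_m = ln m + γ + 1/(2m) + O(1/m^2). The γ and O(1/m) terms cancel in the difference:
  H_{29n} − H_{32n} = ln(29n) − ln(32n) + O(1/n) = ln(29/32) + O(1/n).
Hence the limit is ln(29/32).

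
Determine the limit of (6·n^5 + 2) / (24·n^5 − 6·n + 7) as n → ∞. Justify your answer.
lim = 6/24 = 1/4

For large n the leading n^5 terms dominate both numerator and denominator. Dividing top and bottom by n^5, every other term tends to 0, leaving 6/24 = 1/4.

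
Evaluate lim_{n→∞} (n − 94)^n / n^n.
lim = e^(−94)

Rewrite as (1 − 94/n)^(n). By the standard limit (1 + x/n)^n → e^x, we have (1 − 94/n)^n → e^(−94), and raising to the 1st power gives e^(−94).
More precisely, ln[(1 − 94/n)^(n)] = n · ln(1 − 94/n) = n · (-94/n + O(1/n^2)) = -94 + O(1/n) → -94.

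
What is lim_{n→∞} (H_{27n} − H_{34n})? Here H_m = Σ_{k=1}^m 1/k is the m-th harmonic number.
lim = ln(27/34)

Euler-Maclaurin gives H_m = ln m + γ + 1/(2m) + O(1/m^2). The γ and O(1/m) terms cancel in the difference:
  H_{27n} − H_{34n} = ln(27n) − ln(34n) + O(1/n) = ln(27/34) + O(1/n).
Hence the limit is ln(27/34).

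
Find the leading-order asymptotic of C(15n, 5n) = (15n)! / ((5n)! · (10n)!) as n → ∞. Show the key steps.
C(15n, 5n) ~ (27/4)^(5n) · sqrt(3/(4π·5n))

Write N = 5n. Apply Stirling to each factorial:
  (3N)! ~ sqrt(2π·3N) · (3N/e)^(3N),
  N! ~ sqrt(2π N) · (N/e)^N,
  (2N)! ~ sqrt(2π·2N) · (2N/e)^(2N).
The exponential factors combine to (3N)^(3N) / (N^N · (2N)^(2N)) = 3^(3N)/2^(2N) = (3^3/2^2)^N = (27/4)^N.
The square-root prefactors combine to sqrt(2π·3N) / (sqrt(2π N)·sqrt(2π·2N)) = sqrt(3 / (2π·2·N)) = sqrt(3/(4π·5n)).
Substituting N = 5n: C(15n, 5n) ~ (27/4)^(5n) · sqrt(3/(4π·5n)).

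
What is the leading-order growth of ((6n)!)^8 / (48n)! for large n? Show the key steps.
((6n)!)^8/(48n)! ~ ((2π·6n)^(7/2) / sqrt(8)) · 8^(−8·6n)  →  0

Write N = 6n. Stirling: N! ~ sqrt(2π N)(N/e)^N and (8N)! ~ sqrt(2π·8N)·(8N/e)^(8N).
  (N!)^8/(8N)! ~ (2π N)^(8/2) (N/e)^(8N) / [sqrt(2π·8N) (8N/e)^(8N)]
     = (2π N)^(8/2) / sqrt(2π·8N) · (N/(8N))^(8N)
     = (2π N)^((8−1)/2) / sqrt(8) · 8^(−8N).
Since 8^8 > 1, the factor 8^(−8N) decays exponentially, so the ratio → 0. Substituting N = 6n gives the stated form.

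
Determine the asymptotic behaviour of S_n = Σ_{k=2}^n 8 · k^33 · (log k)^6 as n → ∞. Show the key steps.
S_n ~ 4 · n^34 · (log n)^6 / 17

By integral comparison, S_n = ∫_1^n 8 · x^33 · (log x)^6 dx + O(n^33 · (log n)^6). For the integral, the leading term of ∫_1^n x^33 (log x)^6 dx is n^34/34 · (log n)^6 (by repeated integration by parts; each step lowers the log-exponent and produces a relatively O(1/log n) correction). Hence S_n ~ 4 · n^34 · (log n)^6 / 17.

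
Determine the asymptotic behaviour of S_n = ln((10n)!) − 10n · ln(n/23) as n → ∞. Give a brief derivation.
S_n ~ 10n · (ln 230 − 1) + O(ln n)

Stirling: ln((10n)!) = 10n ln(10n) − 10n + O(ln n).
  S_n = 10n ln(10n) − 10n − 10n ln(n/23) + O(ln n)
      = 10n ln(10n) − 10n ln n + 10n ln 23 − 10n + O(ln n)
      = 10n ln 10 + 10n ln 23 − 10n + O(ln n)
      = 10n (ln 230 − 1) + O(ln n).
Numerically ln(230) − 1 ≈ 4.4381.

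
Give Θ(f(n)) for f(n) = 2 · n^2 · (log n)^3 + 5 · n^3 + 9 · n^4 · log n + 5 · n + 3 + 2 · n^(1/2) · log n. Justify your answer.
f(n) ∈ Θ(n^4 · log n)

Compare the terms by growth order. For large n, n^a · (log n)^b dominates n^a' · (log n)^b' iff a > a', or (a = a' and b > b'). Ranking the 6 terms shows the dominant one is 9 · n^4 · log n. Hence f(n) ∈ Θ(n^4 · log n).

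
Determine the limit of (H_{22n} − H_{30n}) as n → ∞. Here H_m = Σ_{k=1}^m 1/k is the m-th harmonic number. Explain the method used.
lim = ln(22/30) = ln(11/15)

Euler-Maclaurin gives H_m = ln m + γ + 1/(2m) + O(1/m^2). The γ and O(1/m) terms cancel in the difference:
  H_{22n} − H_{30n} = ln(22n) − ln(30n) + O(1/n) = ln(22/30) + O(1/n).
Hence the limit is ln(22/30) = ln(11/15).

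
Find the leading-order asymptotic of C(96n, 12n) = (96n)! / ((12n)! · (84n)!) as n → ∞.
C(96n, 12n) ~ (16777216/823543)^(12n) · sqrt(4/(7π·12n))

Write N = 12n. Apply Stirling to each factorial:
  (8N)! ~ sqrt(2π·8N) · (8N/e)^(8N),
  N! ~ sqrt(2π N) · (N/e)^N,
  (7N)! ~ sqrt(2π·7N) · (7N/e)^(7N).
The exponential factors combine to (8N)^(8N) / (N^N · (7N)^(7N)) = 8^(8N)/7^(7N) = (8^8/7^7)^N = (16777216/823543)^N.
The square-root prefactors combine to sqrt(2π·8N) / (sqrt(2π N)·sqrt(2π·7N)) = sqrt(8 / (2π·7·N)) = sqrt(4/(7π·12n)).
Substituting N = 12n: C(96n, 12n) ~ (16777216/823543)^(12n) · sqrt(4/(7π·12n)).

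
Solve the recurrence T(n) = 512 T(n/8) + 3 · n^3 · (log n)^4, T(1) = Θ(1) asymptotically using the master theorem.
T(n) = Θ(n^3 · (log n)^5)

Here log_8 512 = 3 and f(n) = 3 · n^3 · (log n)^4 = Θ(n^(log_8 512) · (log n)^4). This is the extended Case 2 of the master theorem (f matches the critical exponent up to log factors), giving T(n) = Θ(n^(log_8 512) · (log n)^(4+1)) = Θ(n^3 · (log n)^5).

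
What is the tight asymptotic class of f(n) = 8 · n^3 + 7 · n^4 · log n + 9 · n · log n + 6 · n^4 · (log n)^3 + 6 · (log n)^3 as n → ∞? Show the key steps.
f(n) ∈ Θ(n^4 · (log n)^3)

Compare the terms by growth order. For large n, n^a · (log n)^b dominates n^a' · (log n)^b' iff a > a', or (a = a' and b > b'). Ranking the 5 terms shows the dominant one is 6 · n^4 · (log n)^3. Hence f(n) ∈ Θ(n^4 · (log n)^3).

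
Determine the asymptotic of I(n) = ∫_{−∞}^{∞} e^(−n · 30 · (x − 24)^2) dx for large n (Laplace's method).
I(n) = sqrt(π/(30n))

Here φ(x) = 30 · (x − 24)^2 has its unique minimum at x* = 24 with φ(x*) = 0 and φ''(x*) = 60. Laplace's method gives
  I(n) ~ e^(−n φ(x*)) · sqrt(2π / (n · φ''(x*))) = sqrt(2π / (60n)) = sqrt(π/(30n)).
This is exact: substituting u = (x − 24)·sqrt(30n) gives I(n) = (1/sqrt(30n)) ∫_{−∞}^{∞} e^(−u^2) du = sqrt(π/(30n)).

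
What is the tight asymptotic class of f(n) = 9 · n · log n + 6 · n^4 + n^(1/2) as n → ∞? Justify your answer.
f(n) ∈ Θ(n^4)

Compare the terms by growth order. For large n, n^a · (log n)^b dominates n^a' · (log n)^b' iff a > a', or (a = a' and b > b'). Ranking the 3 terms shows the dominant one is 6 · n^4. Hence f(n) ∈ Θ(n^4).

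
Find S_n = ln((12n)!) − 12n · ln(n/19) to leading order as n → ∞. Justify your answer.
S_n ~ 12n · (ln 228 − 1) + O(ln n)

Stirling: ln((12n)!) = 12n ln(12n) − 12n + O(ln n).
  S_n = 12n ln(12n) − 12n − 12n ln(n/19) + O(ln n)
      = 12n ln(12n) − 12n ln n + 12n ln 19 − 12n + O(ln n)
      = 12n ln 12 + 12n ln 19 − 12n + O(ln n)
      = 12n (ln 228 − 1) + O(ln n).
Numerically ln(228) − 1 ≈ 4.4293.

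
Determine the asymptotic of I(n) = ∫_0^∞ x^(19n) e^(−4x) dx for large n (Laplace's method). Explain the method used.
I(n) ~ (sqrt(2π·19n) / 4) · (19n/(4e))^(19n)

Write the integrand as exp(19n ln x − 4x) and set f(x) = 19n ln x − 4x. Then f'(x) = 19n/x − 4 = 0 at x* = 19n/4, and f''(x*) = −19n/x*^2 = −4^2/(19n). Laplace's method (interior maximum) gives
  I(n) ~ e^(f(x*)) · sqrt(2π / |f''(x*)|)
        = exp(19n ln(19n/4) − 19n) · sqrt(2π · 19n / 4^2)
        = (19n/4)^(19n) e^(−19n) · sqrt(2π·19n) / 4
        = (sqrt(2π·19n) / 4) · (19n/(4e))^(19n).
This matches Γ(19n+1)/4^(19n+1) with Stirling applied to Γ.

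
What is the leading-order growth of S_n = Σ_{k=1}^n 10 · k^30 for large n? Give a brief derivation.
S_n ~ 10 · n^31 / 31

By integral comparison (Euler-Maclaurin), Σ_{k=1}^n 10 · k^30 = 10 · ∫_0^n x^30 dx + O(n^30) = 10 · n^31/31 + O(n^30). (Equivalently, Faulhaber's formula gives the same leading term.)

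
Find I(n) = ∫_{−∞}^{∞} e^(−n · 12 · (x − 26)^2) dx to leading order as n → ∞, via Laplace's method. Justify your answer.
I(n) = sqrt(π/(12n))

Here φ(x) = 12 · (x − 26)^2 has its unique minimum at x* = 26 with φ(x*) = 0 and φ''(x*) = 24. Laplace's method gives
  I(n) ~ e^(−n φ(x*)) · sqrt(2π / (n · φ''(x*))) = sqrt(2π / (24n)) = sqrt(π/(12n)).
This is exact: substituting u = (x − 26)·sqrt(12n) gives I(n) = (1/sqrt(12n)) ∫_{−∞}^{∞} e^(−u^2) du = sqrt(π/(12n)).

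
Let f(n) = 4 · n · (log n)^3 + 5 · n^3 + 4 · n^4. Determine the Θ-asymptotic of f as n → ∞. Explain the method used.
f(n) ∈ Θ(n^4)

Compare the terms by growth order. For large n, n^a · (log n)^b dominates n^a' · (log n)^b' iff a > a', or (a = a' and b > b'). Ranking the 3 terms shows the dominant one is 4 · n^4. Hence f(n) ∈ Θ(n^4).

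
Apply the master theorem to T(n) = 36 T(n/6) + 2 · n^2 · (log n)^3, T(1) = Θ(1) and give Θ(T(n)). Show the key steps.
T(n) = Θ(n^2 · (log n)^4)

Here log_6 36 = 2 and f(n) = 2 · n^2 · (log n)^3 = Θ(n^(log_6 36) · (log n)^3). This is the extended Case 2 of the master theorem (f matches the critical exponent up to log factors), giving T(n) = Θ(n^(log_6 36) · (log n)^(3+1)) = Θ(n^2 · (log n)^4).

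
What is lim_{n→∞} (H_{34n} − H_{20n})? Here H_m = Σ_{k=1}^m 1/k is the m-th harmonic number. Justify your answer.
lim = ln(34/20) = ln(17/10)

Euler-Maclaurin gives H_m = ln m + γ + 1/(2m) + O(1/m^2). The γ and O(1/m) terms cancel in the difference:
  H_{34n} − H_{20n} = ln(34n) − ln(20n) + O(1/n) = ln(34/20) + O(1/n).
Hence the limit is ln(34/20) = ln(17/10).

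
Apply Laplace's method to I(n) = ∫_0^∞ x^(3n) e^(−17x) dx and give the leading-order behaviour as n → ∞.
I(n) ~ (sqrt(2π·3n) / 17) · (3n/(17e))^(3n)

Write the integrand as exp(3n ln x − 17x) and set f(x) = 3n ln x − 17x. Then f'(x) = 3n/x − 17 = 0 at x* = 3n/17, and f''(x*) = −3n/x*^2 = −17^2/(3n). Laplace's method (interior maximum) gives
  I(n) ~ e^(f(x*)) · sqrt(2π / |f''(x*)|)
        = exp(3n ln(3n/17) − 3n) · sqrt(2π · 3n / 17^2)
        = (3n/17)^(3n) e^(−3n) · sqrt(2π·3n) / 17
        = (sqrt(2π·3n) / 17) · (3n/(17e))^(3n).
This matches Γ(3n+1)/17^(3n+1) with Stirling applied to Γ.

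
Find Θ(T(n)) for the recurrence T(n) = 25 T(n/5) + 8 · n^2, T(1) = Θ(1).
T(n) = Θ(n^2 log n)

log_5 25 = 2, and f(n) = 8 · n^2 = Θ(n^(log_5 25)). This is Case 2 of the master theorem: T(n) = Θ(f(n) · log n) = Θ(n^2 log n).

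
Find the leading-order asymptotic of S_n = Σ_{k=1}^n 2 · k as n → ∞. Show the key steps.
S_n ~ n^2

By integral comparison (Euler-Maclaurin), Σ_{k=1}^n 2 · k = 2 · ∫_0^n x^1 dx + O(n) = 2 · n^2/2 = n^2 + O(n). (Equivalently, Faulhaber's formula gives the same leading term.)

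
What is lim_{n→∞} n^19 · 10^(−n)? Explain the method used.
lim = 0

Exponentials with base > 1 dominate every fixed polynomial: for any fixed c, n^c / 10^n → 0 as n → ∞ (e.g. by the ratio test, or by writing 10^n = e^(n ln 10) and noting e^(n ln 10) / n^c → ∞). Hence n^19 · 10^(−n) = n^19 / 10^n → 0.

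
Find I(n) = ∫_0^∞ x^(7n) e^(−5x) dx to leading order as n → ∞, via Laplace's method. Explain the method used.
I(n) ~ (sqrt(2π·7n) / 5) · (7n/(5e))^(7n)

Write the integrand as exp(7n ln x − 5x) and set f(x) = 7n ln x − 5x. Then f'(x) = 7n/x − 5 = 0 at x* = 7n/5, and f''(x*) = −7n/x*^2 = −5^2/(7n). Laplace's method (interior maximum) gives
  I(n) ~ e^(f(x*)) · sqrt(2π / |f''(x*)|)
        = exp(7n ln(7n/5) − 7n) · sqrt(2π · 7n / 5^2)
        = (7n/5)^(7n) e^(−7n) · sqrt(2π·7n) / 5
        = (sqrt(2π·7n) / 5) · (7n/(5e))^(7n).
This matches Γ(7n+1)/5^(7n+1) with Stirling applied to Γ.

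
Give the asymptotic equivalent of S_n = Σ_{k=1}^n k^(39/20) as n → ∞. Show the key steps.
S_n ~ (20/59) · n^(59/20)

Integral comparison: Σ_{k=1}^n k^(39/20) = ∫_0^n x^(39/20) dx + O(n^(39/20)). The integral is n^(1 + 39/20) / (1 + 39/20) = n^((39+20)/20) / ((39+20)/20) = (20/59) · n^(59/20).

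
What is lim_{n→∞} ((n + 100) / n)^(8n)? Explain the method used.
lim = e^800

Rewrite as (1 + 100/n)^(8n). By the standard limit (1 + x/n)^n → e^x, we have (1 + 100/n)^n → e^100, and raising to the 8th power gives e^800.
More precisely, ln[(1 + 100/n)^(8n)] = 8n · ln(1 + 100/n) = 8n · (100/n + O(1/n^2)) = 800 + O(1/n) → 800.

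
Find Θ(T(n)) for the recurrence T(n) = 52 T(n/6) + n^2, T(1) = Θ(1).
T(n) = Θ(n^(log_6 52))

Master theorem: compare f(n) = n^2 to n^(log_6 52) where log_6 52 ≈ 2.205. Since 2 < log_6 52, we have f(n) = O(n^(log_6 52 − ε)) for some ε > 0 — Case 1. Hence T(n) = Θ(n^(log_6 52)).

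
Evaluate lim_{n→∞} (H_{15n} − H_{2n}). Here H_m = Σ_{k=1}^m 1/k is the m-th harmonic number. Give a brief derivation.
lim = ln(15/2)

Euler-Maclaurin gives H_m = ln m + γ + 1/(2m) + O(1/m^2). The γ and O(1/m) terms cancel in the difference:
  H_{15n} − H_{2n} = ln(15n) − ln(2n) + O(1/n) = ln(15/2) + O(1/n).
Hence the limit is ln(15/2).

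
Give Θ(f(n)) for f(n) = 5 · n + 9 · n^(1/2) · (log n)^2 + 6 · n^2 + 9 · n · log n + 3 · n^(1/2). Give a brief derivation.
f(n) ∈ Θ(n^2)

Compare the terms by growth order. For large n, n^a · (log n)^b dominates n^a' · (log n)^b' iff a > a', or (a = a' and b > b'). Ranking the 5 terms shows the dominant one is 6 · n^2. Hence f(n) ∈ Θ(n^2).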